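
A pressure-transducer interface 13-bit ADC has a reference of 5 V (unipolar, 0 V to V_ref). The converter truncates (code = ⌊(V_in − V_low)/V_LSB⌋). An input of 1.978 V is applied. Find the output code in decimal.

Full-scale span = 5 V; LSB = 5/2^13 = 0.610 mV.
(1.978 − 0) / 0.000610352 = 3240.755 LSBs.
⌊·⌋(3240.755) = 3240.

code 3240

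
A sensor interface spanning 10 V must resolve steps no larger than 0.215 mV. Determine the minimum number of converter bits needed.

16 bits

Number of steps required ≥ 10 V / 0.215 mV = 46511.63.
Need 2^N ≥ 46511.63; 2^15 = 32768, 2^16 = 65536.
Minimum N = 16.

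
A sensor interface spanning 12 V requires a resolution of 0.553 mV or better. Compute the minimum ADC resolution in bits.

15 bits

Number of steps required ≥ 12 V / 0.553 mV = 21699.82.
Need 2^N ≥ 21699.82; 2^14 = 16384, 2^15 = 32768.
Minimum N = 15.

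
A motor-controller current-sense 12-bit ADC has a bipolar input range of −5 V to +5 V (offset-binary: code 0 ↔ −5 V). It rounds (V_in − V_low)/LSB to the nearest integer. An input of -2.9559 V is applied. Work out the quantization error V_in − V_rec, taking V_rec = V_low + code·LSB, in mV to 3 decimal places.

0.643 mV

One LSB is 10 V / 4096 = 2.441 mV.
(-2.9559 − (−5))/0.00244141 = 837.2634; round gives code 837.
Reconstructed: -2.956543 V.
Difference: 0.000642969 V → 0.643 mV.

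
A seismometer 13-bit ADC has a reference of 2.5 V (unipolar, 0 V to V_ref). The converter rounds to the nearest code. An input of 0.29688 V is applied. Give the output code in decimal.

code 973

Full-scale span = 2.5 V; LSB = 2.5/2^13 = 305.18 µV.
(0.29688 − 0) / 0.000305176 = 972.816 LSBs.
So the output code is 973.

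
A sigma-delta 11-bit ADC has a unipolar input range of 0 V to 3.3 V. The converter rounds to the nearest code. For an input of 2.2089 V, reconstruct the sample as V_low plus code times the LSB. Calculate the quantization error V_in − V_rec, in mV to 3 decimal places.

-0.231 mV

One LSB is 3.3 V / 2048 = 1.611 mV.
Scaled input = 1370.8567 LSBs, so code = 1371.
Code 1371 maps back to 0 + 1371×0.00161133 V = 2.2091309 V.
Error = 2.2089 − 2.2091309 = -0.000230859 V = -0.231 mV.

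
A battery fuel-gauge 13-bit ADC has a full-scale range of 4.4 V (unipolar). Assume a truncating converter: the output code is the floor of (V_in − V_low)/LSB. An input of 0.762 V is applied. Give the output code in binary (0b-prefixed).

code 0b10110001010 (decimal 1418)

With 8192 levels over 4.4 V, one step is 0.537 mV.
(V_in − V_low)/LSB = (0.762 − 0) / 0.000537109 = 1418.705.
Floor → code 1418.
In binary (0b-prefixed): 0b10110001010.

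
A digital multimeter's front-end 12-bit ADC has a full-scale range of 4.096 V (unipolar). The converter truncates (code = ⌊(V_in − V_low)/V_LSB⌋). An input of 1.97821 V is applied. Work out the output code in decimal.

code 1978

With 4096 levels over 4.096 V, one step is 1.000 mV.
(1.97821 − 0) / 0.001 = 1978.210 LSBs.
So the output code is 1978.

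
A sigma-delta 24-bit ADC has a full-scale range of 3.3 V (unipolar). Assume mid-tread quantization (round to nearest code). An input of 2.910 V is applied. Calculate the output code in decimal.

Full-scale span = 3.3 V; LSB = 3.3/2^24 = 0.20 µV.
(V_in − V_low)/LSB = (2.910 − 0) / 1.96695e-07 = 14794454.109.
So the output code is 14794454.

code 14794454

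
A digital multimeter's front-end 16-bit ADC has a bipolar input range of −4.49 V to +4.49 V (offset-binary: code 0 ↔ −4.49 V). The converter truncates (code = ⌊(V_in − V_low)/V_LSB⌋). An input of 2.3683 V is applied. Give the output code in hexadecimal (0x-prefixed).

code 0xC383 (decimal 50051)

With 65536 levels over 8.98 V, one step is 137.02 µV.
Input sits at 50051.843 steps above V_low.
Floor → code 50051.
In hexadecimal (0x-prefixed): 0xC383.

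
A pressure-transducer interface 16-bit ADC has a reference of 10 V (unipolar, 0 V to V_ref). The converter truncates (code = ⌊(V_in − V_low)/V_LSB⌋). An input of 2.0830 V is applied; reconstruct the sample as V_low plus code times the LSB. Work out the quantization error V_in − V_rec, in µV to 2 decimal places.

22.71 µV

Step size: 10 V ÷ 2^16 = 152.59 µV.
Scaled input = 13651.1488 LSBs, so code = 13651.
Code 13651 maps back to 0 + 13651×0.000152588 V = 2.0829773 V.
Error = 2.0830 − 2.0829773 = 2.27051e-05 V = 22.71 µV.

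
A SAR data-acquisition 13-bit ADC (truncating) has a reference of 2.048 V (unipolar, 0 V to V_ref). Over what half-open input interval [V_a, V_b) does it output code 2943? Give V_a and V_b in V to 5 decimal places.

[0.73575 V, 0.73600 V)

LSB = 2.048/2^13 = 250.00 µV.
V_a = V_low + 2943·LSB = 0.73575 V; V_b = V_low + 2944·LSB = 0.736 V.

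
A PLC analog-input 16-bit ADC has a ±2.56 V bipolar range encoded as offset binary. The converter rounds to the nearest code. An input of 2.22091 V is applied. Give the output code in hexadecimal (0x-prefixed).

code 0xEF0C (decimal 61196)

Full-scale span = 5.12 V; LSB = 5.12/2^16 = 78.12 µV.
(V_in − V_low)/LSB = (2.22091 − (−2.56)) / 7.8125e-05 = 61195.648.
round(61195.648) = 61196.
In hexadecimal (0x-prefixed): 0xEF0C.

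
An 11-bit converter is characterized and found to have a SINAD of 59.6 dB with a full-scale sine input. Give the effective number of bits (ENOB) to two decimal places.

ENOB = (SINAD − 1.76) / 6.02 = (59.6 − 1.76)/6.02 = 9.608.

9.61 bits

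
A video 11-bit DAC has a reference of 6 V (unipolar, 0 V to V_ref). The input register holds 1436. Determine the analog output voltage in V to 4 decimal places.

LSB = 6 V / 2^11 = 2.930 mV.
V_out = 0 + 1436 × 0.00292969 V = 4.20703 V.

4.2070 V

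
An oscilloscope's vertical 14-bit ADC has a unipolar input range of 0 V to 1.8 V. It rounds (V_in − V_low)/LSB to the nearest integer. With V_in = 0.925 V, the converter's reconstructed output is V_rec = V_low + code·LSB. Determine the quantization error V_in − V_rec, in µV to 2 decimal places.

-48.83 µV

One LSB is 1.8 V / 16384 = 109.86 µV.
(0.925 − 0)/0.000109863 = 8419.5556; round gives code 8420.
V_rec = 0 + 8420·0.000109863 = 0.92504883 V.
Difference: -4.88281e-05 V → -48.83 µV.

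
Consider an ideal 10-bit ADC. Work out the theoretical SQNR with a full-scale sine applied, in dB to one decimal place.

SNR ≈ 6.02·N + 1.76 dB = 6.02·10 + 1.76 = 61.96 dB.

62.0 dB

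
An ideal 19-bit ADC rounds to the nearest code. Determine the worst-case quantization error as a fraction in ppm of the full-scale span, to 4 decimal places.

0.9537 ppm

Rounding → worst-case error = ½ LSB = V_FS/2^20, so 1e+06/1048576 = 0.953674 ppm of full scale.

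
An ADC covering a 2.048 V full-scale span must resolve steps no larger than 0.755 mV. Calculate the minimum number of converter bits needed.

Number of steps required ≥ 2.048 V / 0.755 mV = 2712.58.
Need 2^N ≥ 2712.58; 2^11 = 2048, 2^12 = 4096.
Minimum N = 12.

12 bits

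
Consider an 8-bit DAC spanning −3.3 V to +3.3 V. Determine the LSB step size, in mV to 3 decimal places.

Full-scale span = 6.6 V.
LSB = 6.6 / 2^8 = 6.6 / 256 = 0.0257812 V = 25.781 mV.

25.781 mV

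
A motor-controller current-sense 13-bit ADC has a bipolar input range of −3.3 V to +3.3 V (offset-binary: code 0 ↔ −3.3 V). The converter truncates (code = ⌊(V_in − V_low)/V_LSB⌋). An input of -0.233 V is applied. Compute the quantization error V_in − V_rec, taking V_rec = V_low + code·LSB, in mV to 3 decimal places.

0.643 mV

LSB = 6.6/2^13 = 0.806 mV.
(V_in − V_low)/LSB = (-0.233 − (−3.3))/0.000805664 = 3806.7976 → code 3806 (floor).
V_rec = (−3.3) + 3806·0.000805664 = -0.23364258 V.
Error = -0.233 − (−0.23364258) = 0.000642578 V = 0.643 mV.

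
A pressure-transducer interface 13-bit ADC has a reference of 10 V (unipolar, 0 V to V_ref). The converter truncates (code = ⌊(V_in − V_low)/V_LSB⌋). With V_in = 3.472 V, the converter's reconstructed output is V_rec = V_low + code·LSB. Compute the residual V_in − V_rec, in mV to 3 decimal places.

0.320 mV

One LSB is 10 V / 8192 = 1.221 mV.
Scaled input = 2844.2624 LSBs, so code = 2844.
Reconstructed: 3.4716797 V.
Difference: 0.000320313 V → 0.320 mV.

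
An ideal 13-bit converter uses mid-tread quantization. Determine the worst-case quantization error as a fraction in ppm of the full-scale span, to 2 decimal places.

Rounding → worst-case error = ½ LSB = V_FS/2^14, so 1e+06/16384 = 61.0352 ppm of full scale.

61.04 ppm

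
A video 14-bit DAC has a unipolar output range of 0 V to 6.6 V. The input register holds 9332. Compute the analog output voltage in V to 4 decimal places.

3.7592 V

LSB = 6.6 V / 2^14 = 402.83 µV.
V_out = 0 + 9332 × 0.000402832 V = 3.75923 V.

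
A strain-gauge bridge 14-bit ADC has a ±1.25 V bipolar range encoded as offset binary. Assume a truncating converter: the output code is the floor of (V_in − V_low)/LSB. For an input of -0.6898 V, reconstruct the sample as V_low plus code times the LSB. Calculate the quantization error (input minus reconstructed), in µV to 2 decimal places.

49.85 µV

Step size: 2.5 V ÷ 2^14 = 152.59 µV.
Scaled input = 3671.3267 LSBs, so code = 3671.
Reconstructed: -0.68984985 V.
V_in − V_rec = 4.98535e-05 V = 49.85 µV.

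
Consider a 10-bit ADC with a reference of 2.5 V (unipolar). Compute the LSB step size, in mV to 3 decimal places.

2.441 mV

Full-scale span = 2.5 V.
LSB = 2.5 / 2^10 = 2.5 / 1024 = 0.00244141 V = 2.441 mV.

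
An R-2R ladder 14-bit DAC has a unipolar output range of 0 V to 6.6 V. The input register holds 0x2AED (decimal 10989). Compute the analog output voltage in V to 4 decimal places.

LSB = 6.6 V / 2^14 = 402.83 µV.
Code 0x2AED = 10989 decimal.
V_out = 0 + 10989 × 0.000402832 V = 4.42672 V.

4.4267 V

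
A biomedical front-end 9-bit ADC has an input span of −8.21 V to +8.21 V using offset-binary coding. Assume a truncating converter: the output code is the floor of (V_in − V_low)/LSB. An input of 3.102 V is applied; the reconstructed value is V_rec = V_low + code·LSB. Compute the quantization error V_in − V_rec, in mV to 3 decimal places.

23.250 mV

One LSB is 16.42 V / 512 = 32.070 mV.
Scaled input = 352.7250 LSBs, so code = 352.
Reconstructed: 3.07875 V.
V_in − V_rec = 0.02325 V = 23.250 mV.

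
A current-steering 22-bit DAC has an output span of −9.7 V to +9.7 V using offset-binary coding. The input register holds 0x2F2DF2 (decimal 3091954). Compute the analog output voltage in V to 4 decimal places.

LSB = 19.4 V / 2^22 = 4.63 µV.
Code 0x2F2DF2 = 3091954 decimal.
V_out = (−9.7) + 3091954 × 4.62532e-06 V = 4.60128 V.

4.6013 V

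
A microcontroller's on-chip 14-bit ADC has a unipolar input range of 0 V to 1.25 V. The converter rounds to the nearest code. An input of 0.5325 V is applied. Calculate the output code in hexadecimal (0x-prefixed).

code 0x1B44 (decimal 6980)

With 16384 levels over 1.25 V, one step is 76.29 µV.
Input sits at 6979.584 steps above V_low.
So the output code is 6980.
In hexadecimal (0x-prefixed): 0x1B44.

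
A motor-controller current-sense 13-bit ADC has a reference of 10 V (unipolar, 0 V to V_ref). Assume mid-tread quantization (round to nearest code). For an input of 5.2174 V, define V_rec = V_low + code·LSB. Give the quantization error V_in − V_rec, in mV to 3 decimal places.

0.115 mV

Step size: 10 V ÷ 2^13 = 1.221 mV.
(V_in − V_low)/LSB = (5.2174 − 0)/0.0012207 = 4274.0941 → code 4274 (round).
V_rec = 0 + 4274·0.0012207 = 5.2172852 V.
Error = 5.2174 − 5.2172852 = 0.000114844 V = 0.115 mV.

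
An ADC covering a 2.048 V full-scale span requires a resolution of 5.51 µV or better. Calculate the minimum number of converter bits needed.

Number of steps required ≥ 2.048 V / 5.51 µV = 371687.84.
Need 2^N ≥ 371687.84; 2^18 = 262144, 2^19 = 524288.
Minimum N = 19.

19 bits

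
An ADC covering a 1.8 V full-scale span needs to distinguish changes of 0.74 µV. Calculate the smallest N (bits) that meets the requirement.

22 bits

Number of steps required ≥ 1.8 V / 0.74 µV = 2432432.43.
Need 2^N ≥ 2432432.43; 2^21 = 2097152, 2^22 = 4194304.
Minimum N = 22.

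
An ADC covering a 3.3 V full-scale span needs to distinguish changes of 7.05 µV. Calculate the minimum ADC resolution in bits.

Number of steps required ≥ 3.3 V / 7.05 µV = 468085.11.
Need 2^N ≥ 468085.11; 2^18 = 262144, 2^19 = 524288.
Minimum N = 19.

19 bits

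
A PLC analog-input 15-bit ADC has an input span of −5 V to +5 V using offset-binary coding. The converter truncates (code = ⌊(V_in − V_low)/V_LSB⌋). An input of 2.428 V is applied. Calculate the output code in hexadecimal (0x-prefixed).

Full-scale span = 10 V; LSB = 10/2^15 = 305.18 µV.
(2.428 − (−5)) / 0.000305176 = 24340.070 LSBs.
Floor → code 24340.
In hexadecimal (0x-prefixed): 0x5F14.

code 0x5F14 (decimal 24340)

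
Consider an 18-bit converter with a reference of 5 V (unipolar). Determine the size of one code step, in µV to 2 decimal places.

Full-scale span = 5 V.
LSB = 5 / 2^18 = 5 / 262144 = 1.90735e-05 V = 19.07 µV.

19.07 µV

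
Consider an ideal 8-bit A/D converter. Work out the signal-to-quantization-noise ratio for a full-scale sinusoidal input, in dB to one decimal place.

SNR ≈ 6.02·N + 1.76 dB = 6.02·8 + 1.76 = 49.92 dB.

49.9 dB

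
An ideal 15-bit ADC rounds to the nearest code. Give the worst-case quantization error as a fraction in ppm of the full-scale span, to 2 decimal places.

15.26 ppm

Rounding → worst-case error = ½ LSB = V_FS/2^16, so 1e+06/65536 = 15.2588 ppm of full scale.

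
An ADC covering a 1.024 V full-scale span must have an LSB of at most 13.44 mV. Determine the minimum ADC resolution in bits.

7 bits

Number of steps required ≥ 1.024 V / 13.44 mV = 76.19.
Need 2^N ≥ 76.19; 2^6 = 64, 2^7 = 128.
Minimum N = 7.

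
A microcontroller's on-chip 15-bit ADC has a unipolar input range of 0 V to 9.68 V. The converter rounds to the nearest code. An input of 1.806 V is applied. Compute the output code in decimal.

Full-scale span = 9.68 V; LSB = 9.68/2^15 = 295.41 µV.
(V_in − V_low)/LSB = (1.806 − 0) / 0.00029541 = 6113.534.
So the output code is 6114.

code 6114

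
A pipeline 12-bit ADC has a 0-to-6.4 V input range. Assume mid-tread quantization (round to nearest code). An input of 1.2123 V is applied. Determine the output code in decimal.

code 776

Full-scale span = 6.4 V; LSB = 6.4/2^12 = 1.562 mV.
(1.2123 − 0) / 0.0015625 = 775.872 LSBs.
So the output code is 776.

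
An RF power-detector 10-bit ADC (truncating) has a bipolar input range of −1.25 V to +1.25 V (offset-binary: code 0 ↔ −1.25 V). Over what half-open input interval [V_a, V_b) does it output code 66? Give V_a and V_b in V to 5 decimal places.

LSB = 2.5/2^10 = 2.441 mV.
V_a = V_low + 66·LSB = -1.08887 V; V_b = V_low + 67·LSB = -1.08643 V.

[-1.08887 V, -1.08643 V)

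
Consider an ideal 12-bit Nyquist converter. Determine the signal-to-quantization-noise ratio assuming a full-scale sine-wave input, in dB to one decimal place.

74.0 dB

SNR ≈ 6.02·N + 1.76 dB = 6.02·12 + 1.76 = 74.00 dB.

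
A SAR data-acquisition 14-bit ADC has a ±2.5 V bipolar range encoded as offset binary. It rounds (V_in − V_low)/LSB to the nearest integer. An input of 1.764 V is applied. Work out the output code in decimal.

code 13972

LSB = 5 V / 16384 = 305.18 µV.
Input sits at 13972.275 steps above V_low.
round(13972.275) = 13972.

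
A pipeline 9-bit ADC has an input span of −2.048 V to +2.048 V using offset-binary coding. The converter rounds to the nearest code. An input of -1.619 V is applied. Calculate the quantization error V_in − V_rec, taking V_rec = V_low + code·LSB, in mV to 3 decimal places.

Step size: 4.096 V ÷ 2^9 = 8.000 mV.
(V_in − V_low)/LSB = (-1.619 − (−2.048))/0.008 = 53.6250 → code 54 (round).
Reconstructed: -1.616 V.
Error = -1.619 − (−1.616) = -0.003 V = -3.000 mV.

-3.000 mV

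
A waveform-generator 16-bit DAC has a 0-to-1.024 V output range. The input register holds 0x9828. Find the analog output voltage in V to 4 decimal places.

LSB = 1.024 V / 2^16 = 15.62 µV.
Code 0x9828 = 38952 decimal.
V_out = 0 + 38952 × 1.5625e-05 V = 0.608625 V.

0.6086 V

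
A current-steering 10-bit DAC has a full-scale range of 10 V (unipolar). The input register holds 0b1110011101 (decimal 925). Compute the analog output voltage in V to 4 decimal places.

LSB = 10 V / 2^10 = 9.766 mV.
Code 0b1110011101 = 925 decimal.
V_out = 0 + 925 × 0.00976562 V = 9.0332 V.

9.0332 V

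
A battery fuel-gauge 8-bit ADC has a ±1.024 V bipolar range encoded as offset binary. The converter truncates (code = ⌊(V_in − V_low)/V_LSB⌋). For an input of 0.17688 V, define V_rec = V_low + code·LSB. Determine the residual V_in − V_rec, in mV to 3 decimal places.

Step size: 2.048 V ÷ 2^8 = 8.000 mV.
(V_in − V_low)/LSB = (0.17688 − (−1.024))/0.008 = 150.1100 → code 150 (floor).
Reconstructed: 0.176 V.
Error = 0.17688 − 0.176 = 0.00088 V = 0.880 mV.

0.880 mV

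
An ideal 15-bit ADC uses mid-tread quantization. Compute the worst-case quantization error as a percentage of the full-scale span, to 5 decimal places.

Rounding → worst-case error = ½ LSB = V_FS/2^16, so 100/65536 = 0.00152588 % of full scale.

0.00153 %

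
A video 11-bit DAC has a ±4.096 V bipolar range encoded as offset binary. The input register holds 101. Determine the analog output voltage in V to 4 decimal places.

LSB = 8.192 V / 2^11 = 4.000 mV.
V_out = (−4.096) + 101 × 0.004 V = -3.692 V.

-3.6920 V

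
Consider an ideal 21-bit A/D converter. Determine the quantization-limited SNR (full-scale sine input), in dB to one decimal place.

128.2 dB

SNR ≈ 6.02·N + 1.76 dB = 6.02·21 + 1.76 = 128.18 dB.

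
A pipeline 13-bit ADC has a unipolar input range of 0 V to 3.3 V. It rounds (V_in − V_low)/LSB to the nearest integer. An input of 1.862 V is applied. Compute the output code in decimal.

code 4622

LSB = 3.3 V / 8192 = 402.83 µV.
(1.862 − 0) / 0.000402832 = 4622.274 LSBs.
So the output code is 4622.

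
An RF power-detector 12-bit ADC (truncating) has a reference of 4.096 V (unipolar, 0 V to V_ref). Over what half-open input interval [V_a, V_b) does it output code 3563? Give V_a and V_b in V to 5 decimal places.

LSB = 4.096/2^12 = 1.000 mV.
V_a = V_low + 3563·LSB = 3.563 V; V_b = V_low + 3564·LSB = 3.564 V.

[3.56300 V, 3.56400 V)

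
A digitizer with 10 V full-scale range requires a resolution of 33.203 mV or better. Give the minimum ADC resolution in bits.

Number of steps required ≥ 10 V / 33.203 mV = 301.18.
Need 2^N ≥ 301.18; 2^8 = 256, 2^9 = 512.
Minimum N = 9.

9 bits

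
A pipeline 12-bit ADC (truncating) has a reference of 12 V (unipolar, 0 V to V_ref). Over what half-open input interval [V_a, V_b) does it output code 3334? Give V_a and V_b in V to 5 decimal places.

[9.76758 V, 9.77051 V)

LSB = 12/2^12 = 2.930 mV.
V_a = V_low + 3334·LSB = 9.76758 V; V_b = V_low + 3335·LSB = 9.77051 V.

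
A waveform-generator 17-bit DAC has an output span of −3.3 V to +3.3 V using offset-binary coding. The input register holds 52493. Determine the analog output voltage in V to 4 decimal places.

LSB = 6.6 V / 2^17 = 50.35 µV.
V_out = (−3.3) + 52493 × 5.0354e-05 V = -0.656767 V.

-0.6568 V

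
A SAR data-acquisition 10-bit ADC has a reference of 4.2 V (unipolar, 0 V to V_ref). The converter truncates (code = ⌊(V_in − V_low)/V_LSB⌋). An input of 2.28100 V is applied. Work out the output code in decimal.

LSB = 4.2 V / 1024 = 4.102 mV.
Input sits at 556.130 steps above V_low.
So the output code is 556.

code 556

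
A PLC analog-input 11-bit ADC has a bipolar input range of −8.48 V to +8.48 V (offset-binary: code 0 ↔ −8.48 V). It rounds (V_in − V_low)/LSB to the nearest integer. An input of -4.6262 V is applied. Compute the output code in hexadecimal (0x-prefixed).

code 0x1D1 (decimal 465)

Full-scale span = 16.96 V; LSB = 16.96/2^11 = 8.281 mV.
(V_in − V_low)/LSB = (-4.6262 − (−8.48)) / 0.00828125 = 465.365.
So the output code is 465.
In hexadecimal (0x-prefixed): 0x1D1.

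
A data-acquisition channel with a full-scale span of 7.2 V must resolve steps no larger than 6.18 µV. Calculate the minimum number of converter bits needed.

Number of steps required ≥ 7.2 V / 6.18 µV = 1165048.54.
Need 2^N ≥ 1165048.54; 2^20 = 1048576, 2^21 = 2097152.
Minimum N = 21.

21 bits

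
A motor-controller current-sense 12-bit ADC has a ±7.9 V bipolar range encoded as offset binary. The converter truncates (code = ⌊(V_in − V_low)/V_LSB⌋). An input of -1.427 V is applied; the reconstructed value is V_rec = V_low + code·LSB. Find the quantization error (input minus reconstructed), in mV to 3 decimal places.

Step size: 15.8 V ÷ 2^12 = 3.857 mV.
(V_in − V_low)/LSB = (-1.427 − (−7.9))/0.00385742 = 1678.0638 → code 1678 (floor).
Reconstructed: -1.4272461 V.
Error = -1.427 − (−1.4272461) = 0.000246094 V = 0.246 mV.

0.246 mV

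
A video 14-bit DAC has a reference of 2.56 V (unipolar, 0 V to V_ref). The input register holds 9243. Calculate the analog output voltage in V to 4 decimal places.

1.4442 V

LSB = 2.56 V / 2^14 = 156.25 µV.
V_out = 0 + 9243 × 0.00015625 V = 1.44422 V.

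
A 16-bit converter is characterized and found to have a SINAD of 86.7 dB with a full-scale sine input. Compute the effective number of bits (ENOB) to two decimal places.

14.11 bits

ENOB = (SINAD − 1.76) / 6.02 = (86.7 − 1.76)/6.02 = 14.110.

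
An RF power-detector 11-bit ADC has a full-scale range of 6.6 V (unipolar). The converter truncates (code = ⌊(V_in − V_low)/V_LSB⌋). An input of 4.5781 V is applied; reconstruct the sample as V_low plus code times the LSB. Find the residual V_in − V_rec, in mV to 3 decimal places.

1.928 mV

LSB = 6.6/2^11 = 3.223 mV.
Scaled input = 1420.5983 LSBs, so code = 1420.
V_rec = 0 + 1420·0.00322266 = 4.5761719 V.
Error = 4.5781 − 4.5761719 = 0.00192812 V = 1.928 mV.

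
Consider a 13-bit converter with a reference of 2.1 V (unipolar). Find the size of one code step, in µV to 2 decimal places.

Full-scale span = 2.1 V.
LSB = 2.1 / 2^13 = 2.1 / 8192 = 0.000256348 V = 256.35 µV.

256.35 µV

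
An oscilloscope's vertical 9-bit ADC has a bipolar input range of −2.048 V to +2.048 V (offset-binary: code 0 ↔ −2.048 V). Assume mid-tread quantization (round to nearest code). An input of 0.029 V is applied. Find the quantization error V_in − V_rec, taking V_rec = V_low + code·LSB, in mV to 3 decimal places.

-3.000 mV

One LSB is 4.096 V / 512 = 8.000 mV.
(V_in − V_low)/LSB = (0.029 − (−2.048))/0.008 = 259.6250 → code 260 (round).
Code 260 maps back to (−2.048) + 260×0.008 V = 0.032 V.
Difference: -0.003 V → -3.000 mV.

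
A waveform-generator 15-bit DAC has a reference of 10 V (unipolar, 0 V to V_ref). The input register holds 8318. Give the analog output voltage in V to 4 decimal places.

2.5385 V

LSB = 10 V / 2^15 = 305.18 µV.
V_out = 0 + 8318 × 0.000305176 V = 2.53845 V.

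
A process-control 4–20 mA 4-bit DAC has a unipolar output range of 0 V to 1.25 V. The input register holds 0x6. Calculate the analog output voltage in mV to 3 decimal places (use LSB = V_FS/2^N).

LSB = 1.25 V / 2^4 = 78.125 mV.
Code 0x6 = 6 decimal.
V_out = 0 + 6 × 0.078125 V = 0.46875 V.
= 468.750 mV.

468.750 mV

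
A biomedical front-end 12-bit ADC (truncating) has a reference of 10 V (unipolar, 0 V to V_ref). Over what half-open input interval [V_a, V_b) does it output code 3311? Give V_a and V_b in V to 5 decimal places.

LSB = 10/2^12 = 2.441 mV.
V_a = V_low + 3311·LSB = 8.0835 V; V_b = V_low + 3312·LSB = 8.08594 V.

[8.08350 V, 8.08594 V)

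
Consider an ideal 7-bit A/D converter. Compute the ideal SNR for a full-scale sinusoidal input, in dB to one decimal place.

SNR ≈ 6.02·N + 1.76 dB = 6.02·7 + 1.76 = 43.90 dB.

43.9 dB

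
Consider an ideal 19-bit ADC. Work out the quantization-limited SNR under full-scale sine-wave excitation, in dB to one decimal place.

SNR ≈ 6.02·N + 1.76 dB = 6.02·19 + 1.76 = 116.14 dB.

116.1 dB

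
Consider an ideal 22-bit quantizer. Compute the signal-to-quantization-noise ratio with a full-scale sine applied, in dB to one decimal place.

134.2 dB

SNR ≈ 6.02·N + 1.76 dB = 6.02·22 + 1.76 = 134.20 dB.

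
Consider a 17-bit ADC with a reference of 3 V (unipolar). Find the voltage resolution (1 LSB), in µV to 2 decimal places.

22.89 µV

Full-scale span = 3 V.
LSB = 3 / 2^17 = 3 / 131072 = 2.28882e-05 V = 22.89 µV.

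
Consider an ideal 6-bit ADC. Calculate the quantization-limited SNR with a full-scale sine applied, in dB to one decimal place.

37.9 dB

SNR ≈ 6.02·N + 1.76 dB = 6.02·6 + 1.76 = 37.88 dB.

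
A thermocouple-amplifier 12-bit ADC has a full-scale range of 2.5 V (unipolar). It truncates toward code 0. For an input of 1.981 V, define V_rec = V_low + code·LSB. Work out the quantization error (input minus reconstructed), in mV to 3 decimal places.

Step size: 2.5 V ÷ 2^12 = 0.610 mV.
(1.981 − 0)/0.000610352 = 3245.6704; ⌊·⌋ gives code 3245.
V_rec = 0 + 3245·0.000610352 = 1.9805908 V.
V_in − V_rec = 0.00040918 V = 0.409 mV.

0.409 mV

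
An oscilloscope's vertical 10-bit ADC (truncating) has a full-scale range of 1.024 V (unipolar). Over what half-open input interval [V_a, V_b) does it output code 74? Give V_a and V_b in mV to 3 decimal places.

LSB = 1.024/2^10 = 1.000 mV.
V_a = V_low + 74·LSB = 0.074 V; V_b = V_low + 75·LSB = 0.075 V.

[74.000 mV, 75.000 mV)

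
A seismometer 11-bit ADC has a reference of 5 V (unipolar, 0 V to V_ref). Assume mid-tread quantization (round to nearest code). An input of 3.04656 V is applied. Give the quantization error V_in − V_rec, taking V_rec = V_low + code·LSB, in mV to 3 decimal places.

-0.315 mV

One LSB is 5 V / 2048 = 2.441 mV.
Scaled input = 1247.8710 LSBs, so code = 1248.
V_rec = 0 + 1248·0.00244141 = 3.046875 V.
Error = 3.04656 − 3.046875 = -0.000315 V = -0.315 mV.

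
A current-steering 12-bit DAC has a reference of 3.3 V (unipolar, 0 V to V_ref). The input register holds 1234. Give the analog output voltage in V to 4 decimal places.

LSB = 3.3 V / 2^12 = 0.806 mV.
V_out = 0 + 1234 × 0.000805664 V = 0.994189 V.

0.9942 V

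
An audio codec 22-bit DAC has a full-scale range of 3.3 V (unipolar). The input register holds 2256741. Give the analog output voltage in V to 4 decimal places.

LSB = 3.3 V / 2^22 = 0.79 µV.
V_out = 0 + 2256741 × 7.86781e-07 V = 1.77556 V.

1.7756 V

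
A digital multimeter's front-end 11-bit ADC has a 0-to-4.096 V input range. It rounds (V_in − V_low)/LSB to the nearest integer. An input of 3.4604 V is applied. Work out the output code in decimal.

code 1730

LSB = 4.096 V / 2048 = 2.000 mV.
(V_in − V_low)/LSB = (3.4604 − 0) / 0.002 = 1730.200.
Round → code 1730.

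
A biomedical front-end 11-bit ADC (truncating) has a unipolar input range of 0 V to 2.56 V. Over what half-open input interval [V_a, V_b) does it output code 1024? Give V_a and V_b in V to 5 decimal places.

[1.28000 V, 1.28125 V)

LSB = 2.56/2^11 = 1.250 mV.
V_a = V_low + 1024·LSB = 1.28 V; V_b = V_low + 1025·LSB = 1.28125 V.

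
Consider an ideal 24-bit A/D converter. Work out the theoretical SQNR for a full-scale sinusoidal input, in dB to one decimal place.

SNR ≈ 6.02·N + 1.76 dB = 6.02·24 + 1.76 = 146.24 dB.

146.2 dB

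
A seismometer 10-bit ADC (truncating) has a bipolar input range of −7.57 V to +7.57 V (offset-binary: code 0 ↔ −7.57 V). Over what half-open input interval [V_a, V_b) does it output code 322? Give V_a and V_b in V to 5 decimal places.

[-2.80918 V, -2.79439 V)

LSB = 15.14/2^10 = 14.785 mV.
V_a = V_low + 322·LSB = -2.80918 V; V_b = V_low + 323·LSB = -2.79439 V.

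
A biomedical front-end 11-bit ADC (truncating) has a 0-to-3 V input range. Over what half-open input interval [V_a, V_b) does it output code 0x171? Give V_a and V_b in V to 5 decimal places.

[0.54053 V, 0.54199 V)

LSB = 3/2^11 = 1.465 mV.
Code 0x171 = 369 decimal.
V_a = V_low + 369·LSB = 0.540527 V; V_b = V_low + 370·LSB = 0.541992 V.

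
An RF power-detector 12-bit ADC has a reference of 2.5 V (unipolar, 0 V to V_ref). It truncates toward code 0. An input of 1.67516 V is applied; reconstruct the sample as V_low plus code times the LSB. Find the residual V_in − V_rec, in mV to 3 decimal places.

0.355 mV

Step size: 2.5 V ÷ 2^12 = 0.610 mV.
Scaled input = 2744.5821 LSBs, so code = 2744.
Reconstructed: 1.6748047 V.
V_in − V_rec = 0.000355312 V = 0.355 mV.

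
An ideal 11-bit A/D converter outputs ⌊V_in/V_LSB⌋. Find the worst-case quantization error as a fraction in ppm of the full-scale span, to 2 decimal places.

488.28 ppm

Truncating → worst-case error = 1 LSB = V_FS/2^11, so 1e+06/2048 = 488.281 ppm of full scale.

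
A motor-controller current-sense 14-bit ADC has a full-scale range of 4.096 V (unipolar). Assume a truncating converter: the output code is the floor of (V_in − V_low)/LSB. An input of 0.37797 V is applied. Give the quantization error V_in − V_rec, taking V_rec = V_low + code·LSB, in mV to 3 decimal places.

Step size: 4.096 V ÷ 2^14 = 250.00 µV.
(0.37797 − 0)/0.00025 = 1511.8800; ⌊·⌋ gives code 1511.
V_rec = 0 + 1511·0.00025 = 0.37775 V.
Error = 0.37797 − 0.37775 = 0.00022 V = 0.220 mV.

0.220 mV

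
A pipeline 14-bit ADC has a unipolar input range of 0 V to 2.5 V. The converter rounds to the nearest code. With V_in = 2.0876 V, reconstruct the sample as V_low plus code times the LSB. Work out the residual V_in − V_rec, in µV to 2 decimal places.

45.07 µV

Step size: 2.5 V ÷ 2^14 = 152.59 µV.
(V_in − V_low)/LSB = (2.0876 − 0)/0.000152588 = 13681.2954 → code 13681 (round).
Code 13681 maps back to 0 + 13681×0.000152588 V = 2.0875549 V.
V_in − V_rec = 4.50684e-05 V = 45.07 µV.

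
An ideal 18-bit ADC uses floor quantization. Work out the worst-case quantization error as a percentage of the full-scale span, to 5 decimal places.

Truncating → worst-case error = 1 LSB = V_FS/2^18, so 100/262144 = 0.00038147 % of full scale.

0.00038 %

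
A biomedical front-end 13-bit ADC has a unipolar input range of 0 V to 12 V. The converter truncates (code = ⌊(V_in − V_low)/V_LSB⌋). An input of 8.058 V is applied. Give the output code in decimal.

LSB = 12 V / 8192 = 1.465 mV.
Input sits at 5500.928 steps above V_low.
⌊·⌋(5500.928) = 5500.

code 5500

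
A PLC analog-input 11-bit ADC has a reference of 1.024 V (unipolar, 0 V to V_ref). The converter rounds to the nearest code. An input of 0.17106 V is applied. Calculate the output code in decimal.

Full-scale span = 1.024 V; LSB = 1.024/2^11 = 0.500 mV.
Input sits at 342.120 steps above V_low.
round(342.120) = 342.

code 342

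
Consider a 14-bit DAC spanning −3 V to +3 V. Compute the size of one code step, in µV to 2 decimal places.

366.21 µV

Full-scale span = 6 V.
LSB = 6 / 2^14 = 6 / 16384 = 0.000366211 V = 366.21 µV.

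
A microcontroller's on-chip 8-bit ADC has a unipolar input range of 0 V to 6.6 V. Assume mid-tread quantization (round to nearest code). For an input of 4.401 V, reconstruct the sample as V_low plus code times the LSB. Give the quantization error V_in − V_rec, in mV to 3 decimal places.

Step size: 6.6 V ÷ 2^8 = 25.781 mV.
(V_in − V_low)/LSB = (4.401 − 0)/0.0257812 = 170.7055 → code 171 (round).
Code 171 maps back to 0 + 171×0.0257812 V = 4.4085937 V.
Difference: -0.00759375 V → -7.594 mV.

-7.594 mV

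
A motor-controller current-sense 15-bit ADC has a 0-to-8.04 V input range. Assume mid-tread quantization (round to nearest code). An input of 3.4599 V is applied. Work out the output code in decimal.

Full-scale span = 8.04 V; LSB = 8.04/2^15 = 245.36 µV.
(3.4599 − 0) / 0.000245361 = 14101.244 LSBs.
So the output code is 14101.

code 14101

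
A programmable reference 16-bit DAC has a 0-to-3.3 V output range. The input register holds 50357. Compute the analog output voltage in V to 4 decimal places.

LSB = 3.3 V / 2^16 = 50.35 µV.
V_out = 0 + 50357 × 5.0354e-05 V = 2.53568 V.

2.5357 V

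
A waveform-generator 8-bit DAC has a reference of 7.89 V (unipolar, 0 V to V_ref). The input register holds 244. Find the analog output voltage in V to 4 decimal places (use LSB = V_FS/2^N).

7.5202 V

LSB = 7.89 V / 2^8 = 30.820 mV.
V_out = 0 + 244 × 0.0308203 V = 7.52016 V.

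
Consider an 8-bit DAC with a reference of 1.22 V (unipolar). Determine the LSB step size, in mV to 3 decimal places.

Full-scale span = 1.22 V.
LSB = 1.22 / 2^8 = 1.22 / 256 = 0.00476562 V = 4.766 mV.

4.766 mV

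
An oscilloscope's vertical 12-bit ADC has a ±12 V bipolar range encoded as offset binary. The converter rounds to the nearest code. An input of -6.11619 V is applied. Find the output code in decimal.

With 4096 levels over 24 V, one step is 5.859 mV.
Input sits at 1004.170 steps above V_low.
So the output code is 1004.

code 1004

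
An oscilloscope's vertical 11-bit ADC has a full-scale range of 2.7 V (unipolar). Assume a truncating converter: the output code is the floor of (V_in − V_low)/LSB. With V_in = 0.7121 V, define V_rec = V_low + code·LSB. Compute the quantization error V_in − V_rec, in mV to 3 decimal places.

One LSB is 2.7 V / 2048 = 1.318 mV.
(V_in − V_low)/LSB = (0.7121 − 0)/0.00131836 = 540.1410 → code 540 (floor).
V_rec = 0 + 540·0.00131836 = 0.71191406 V.
V_in − V_rec = 0.000185938 V = 0.186 mV.

0.186 mV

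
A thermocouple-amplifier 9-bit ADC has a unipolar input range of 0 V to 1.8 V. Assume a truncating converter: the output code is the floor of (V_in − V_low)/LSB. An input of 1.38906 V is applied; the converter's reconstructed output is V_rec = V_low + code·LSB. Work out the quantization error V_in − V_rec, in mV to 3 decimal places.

0.388 mV

LSB = 1.8/2^9 = 3.516 mV.
(V_in − V_low)/LSB = (1.38906 − 0)/0.00351563 = 395.1104 → code 395 (floor).
Code 395 maps back to 0 + 395×0.00351563 V = 1.3886719 V.
Error = 1.38906 − 1.3886719 = 0.000388125 V = 0.388 mV.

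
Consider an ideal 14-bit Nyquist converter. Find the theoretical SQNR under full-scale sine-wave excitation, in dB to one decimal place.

SNR ≈ 6.02·N + 1.76 dB = 6.02·14 + 1.76 = 86.04 dB.

86.0 dB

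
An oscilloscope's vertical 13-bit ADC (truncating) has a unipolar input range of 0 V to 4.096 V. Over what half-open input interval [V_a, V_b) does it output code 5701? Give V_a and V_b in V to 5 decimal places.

[2.85050 V, 2.85100 V)

LSB = 4.096/2^13 = 0.500 mV.
V_a = V_low + 5701·LSB = 2.8505 V; V_b = V_low + 5702·LSB = 2.851 V.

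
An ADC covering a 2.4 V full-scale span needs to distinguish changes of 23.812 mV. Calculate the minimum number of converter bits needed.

Number of steps required ≥ 2.4 V / 23.812 mV = 100.79.
Need 2^N ≥ 100.79; 2^6 = 64, 2^7 = 128.
Minimum N = 7.

7 bits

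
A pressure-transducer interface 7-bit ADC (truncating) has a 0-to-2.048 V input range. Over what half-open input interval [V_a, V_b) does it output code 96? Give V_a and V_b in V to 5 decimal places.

[1.53600 V, 1.55200 V)

LSB = 2.048/2^7 = 16.000 mV.
V_a = V_low + 96·LSB = 1.536 V; V_b = V_low + 97·LSB = 1.552 V.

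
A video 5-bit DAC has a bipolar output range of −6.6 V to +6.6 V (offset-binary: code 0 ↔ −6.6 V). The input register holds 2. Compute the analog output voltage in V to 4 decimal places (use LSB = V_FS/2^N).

-5.7750 V

LSB = 13.2 V / 2^5 = 412.500 mV.
V_out = (−6.6) + 2 × 0.4125 V = -5.775 V.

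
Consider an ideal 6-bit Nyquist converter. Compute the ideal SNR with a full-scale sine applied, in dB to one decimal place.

37.9 dB

SNR ≈ 6.02·N + 1.76 dB = 6.02·6 + 1.76 = 37.88 dB.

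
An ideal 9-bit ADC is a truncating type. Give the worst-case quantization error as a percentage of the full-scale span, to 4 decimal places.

Truncating → worst-case error = 1 LSB = V_FS/2^9, so 100/512 = 0.195312 % of full scale.

0.1953 %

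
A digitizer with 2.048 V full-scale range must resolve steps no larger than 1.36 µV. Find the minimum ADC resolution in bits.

Number of steps required ≥ 2.048 V / 1.36 µV = 1505882.35.
Need 2^N ≥ 1505882.35; 2^20 = 1048576, 2^21 = 2097152.
Minimum N = 21.

21 bits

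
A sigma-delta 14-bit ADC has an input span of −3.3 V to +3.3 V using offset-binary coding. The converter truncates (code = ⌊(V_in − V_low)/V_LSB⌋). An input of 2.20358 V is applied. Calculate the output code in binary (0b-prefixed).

LSB = 6.6 V / 16384 = 402.83 µV.
(V_in − V_low)/LSB = (2.20358 − (−3.3)) / 0.000402832 = 13662.220.
Floor → code 13662.
In binary (0b-prefixed): 0b11010101011110.

code 0b11010101011110 (decimal 13662)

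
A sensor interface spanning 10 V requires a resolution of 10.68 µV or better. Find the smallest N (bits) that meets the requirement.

Number of steps required ≥ 10 V / 10.68 µV = 936329.59.
Need 2^N ≥ 936329.59; 2^19 = 524288, 2^20 = 1048576.
Minimum N = 20.

20 bits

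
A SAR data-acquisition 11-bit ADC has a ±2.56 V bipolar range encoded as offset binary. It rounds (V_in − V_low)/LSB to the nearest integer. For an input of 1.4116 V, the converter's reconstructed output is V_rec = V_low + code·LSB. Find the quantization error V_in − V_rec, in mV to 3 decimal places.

LSB = 5.12/2^11 = 2.500 mV.
(V_in − V_low)/LSB = (1.4116 − (−2.56))/0.0025 = 1588.6400 → code 1589 (round).
Reconstructed: 1.4125 V.
Difference: -0.0009 V → -0.900 mV.

-0.900 mV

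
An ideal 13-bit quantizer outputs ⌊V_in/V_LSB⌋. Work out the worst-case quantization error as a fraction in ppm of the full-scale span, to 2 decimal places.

Truncating → worst-case error = 1 LSB = V_FS/2^13, so 1e+06/8192 = 122.07 ppm of full scale.

122.07 ppm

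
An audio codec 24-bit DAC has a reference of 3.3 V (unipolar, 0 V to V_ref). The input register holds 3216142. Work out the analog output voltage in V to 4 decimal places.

0.6326 V

LSB = 3.3 V / 2^24 = 0.20 µV.
V_out = 0 + 3216142 × 1.96695e-07 V = 0.6326 V.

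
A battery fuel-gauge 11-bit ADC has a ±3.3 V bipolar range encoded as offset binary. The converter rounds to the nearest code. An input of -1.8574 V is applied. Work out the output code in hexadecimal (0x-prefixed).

LSB = 6.6 V / 2048 = 3.223 mV.
(V_in − V_low)/LSB = (-1.8574 − (−3.3)) / 0.00322266 = 447.643.
Round → code 448.
In hexadecimal (0x-prefixed): 0x1C0.

code 0x1C0 (decimal 448)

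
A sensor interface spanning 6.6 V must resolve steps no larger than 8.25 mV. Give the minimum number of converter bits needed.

10 bits

Number of steps required ≥ 6.6 V / 8.25 mV = 800.00.
Need 2^N ≥ 800.00; 2^9 = 512, 2^10 = 1024.
Minimum N = 10.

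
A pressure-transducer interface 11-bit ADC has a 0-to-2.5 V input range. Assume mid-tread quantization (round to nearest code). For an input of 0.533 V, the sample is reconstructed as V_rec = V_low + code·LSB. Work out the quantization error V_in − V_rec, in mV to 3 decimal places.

-0.447 mV

One LSB is 2.5 V / 2048 = 1.221 mV.
(V_in − V_low)/LSB = (0.533 − 0)/0.0012207 = 436.6336 → code 437 (round).
V_rec = 0 + 437·0.0012207 = 0.53344727 V.
V_in − V_rec = -0.000447266 V = -0.447 mV.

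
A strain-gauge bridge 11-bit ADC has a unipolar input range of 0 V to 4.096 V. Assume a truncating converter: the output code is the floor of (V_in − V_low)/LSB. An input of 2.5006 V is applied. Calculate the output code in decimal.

LSB = 4.096 V / 2048 = 2.000 mV.
(2.5006 − 0) / 0.002 = 1250.300 LSBs.
So the output code is 1250.

code 1250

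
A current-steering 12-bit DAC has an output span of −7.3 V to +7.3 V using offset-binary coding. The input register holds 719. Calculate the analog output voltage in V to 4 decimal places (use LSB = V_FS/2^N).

-4.7372 V

LSB = 14.6 V / 2^12 = 3.564 mV.
V_out = (−7.3) + 719 × 0.00356445 V = -4.73716 V.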